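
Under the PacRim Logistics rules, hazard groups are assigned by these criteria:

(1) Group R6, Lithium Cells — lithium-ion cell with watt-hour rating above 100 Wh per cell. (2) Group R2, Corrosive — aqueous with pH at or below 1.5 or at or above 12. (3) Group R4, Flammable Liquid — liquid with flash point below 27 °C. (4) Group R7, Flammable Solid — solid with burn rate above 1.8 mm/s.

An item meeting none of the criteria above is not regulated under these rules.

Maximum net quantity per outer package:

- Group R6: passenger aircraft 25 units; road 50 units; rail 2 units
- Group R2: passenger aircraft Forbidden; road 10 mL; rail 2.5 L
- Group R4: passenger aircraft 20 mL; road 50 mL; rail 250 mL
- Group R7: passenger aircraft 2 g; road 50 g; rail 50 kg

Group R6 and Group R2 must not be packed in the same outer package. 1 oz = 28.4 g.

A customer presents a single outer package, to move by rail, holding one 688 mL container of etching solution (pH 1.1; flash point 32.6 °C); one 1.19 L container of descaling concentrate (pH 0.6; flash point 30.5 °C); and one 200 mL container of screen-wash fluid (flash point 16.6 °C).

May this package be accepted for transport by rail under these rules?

Yes

Etching solution: pH 1.1 ≤ 1.5 → Group R2 (Corrosive).
pH 0.6 meets the Group R2 criterion (Corrosive), so the descaling concentrate is Group R2.
Screen-wash fluid: flash point 16.6 °C < 27 °C → Group R4 (Flammable Liquid).
Total Group R2: 688 mL + 1.19 L = 1.878 L.
1.878 L is within the rail limit of 2.5 L for Group R2.
Group R4 quantity: 200 mL.
200 mL is within the rail limit of 250 mL for Group R4.
The segregation rule (Group R6 with Group R2) does not apply to Group R2 with Group R4.
Every hazard group is within its rail limit and no segregation rule is violated.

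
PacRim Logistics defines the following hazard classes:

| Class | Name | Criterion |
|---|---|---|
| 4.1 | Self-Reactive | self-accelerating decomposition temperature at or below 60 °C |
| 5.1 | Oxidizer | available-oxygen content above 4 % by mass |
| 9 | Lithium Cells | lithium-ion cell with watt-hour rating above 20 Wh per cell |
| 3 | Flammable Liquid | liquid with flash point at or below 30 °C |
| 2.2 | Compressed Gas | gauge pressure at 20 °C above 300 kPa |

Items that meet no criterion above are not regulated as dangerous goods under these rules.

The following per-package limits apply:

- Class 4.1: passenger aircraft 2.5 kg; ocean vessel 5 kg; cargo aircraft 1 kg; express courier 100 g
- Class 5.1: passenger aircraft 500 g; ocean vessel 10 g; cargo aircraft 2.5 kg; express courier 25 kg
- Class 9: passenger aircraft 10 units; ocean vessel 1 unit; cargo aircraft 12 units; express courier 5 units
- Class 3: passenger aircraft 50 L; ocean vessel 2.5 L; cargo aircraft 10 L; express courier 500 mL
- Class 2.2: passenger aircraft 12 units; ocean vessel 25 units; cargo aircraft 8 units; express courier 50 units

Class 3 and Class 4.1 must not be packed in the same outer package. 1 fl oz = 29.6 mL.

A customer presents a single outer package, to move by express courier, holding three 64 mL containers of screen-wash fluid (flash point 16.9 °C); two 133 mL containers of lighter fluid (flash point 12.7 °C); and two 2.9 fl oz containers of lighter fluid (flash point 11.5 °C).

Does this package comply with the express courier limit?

With flash point 16.9 °C (≤ 30 °C), the screen-wash fluid falls in Class 3.
Flash point 12.7 °C meets the Class 3 criterion (Flammable Liquid), so the lighter fluid is Class 3.
Lighter fluid: flash point 11.5 °C ≤ 30 °C → Class 3 (Flammable Liquid).
Total Class 3: (three 64 mL containers = 192 mL) + (two 133 mL containers = 266 mL) + (two 2.9 fl oz containers = 171.68 mL) = 629.68 mL.
That exceeds the Class 3 express courier limit of 500 mL.

No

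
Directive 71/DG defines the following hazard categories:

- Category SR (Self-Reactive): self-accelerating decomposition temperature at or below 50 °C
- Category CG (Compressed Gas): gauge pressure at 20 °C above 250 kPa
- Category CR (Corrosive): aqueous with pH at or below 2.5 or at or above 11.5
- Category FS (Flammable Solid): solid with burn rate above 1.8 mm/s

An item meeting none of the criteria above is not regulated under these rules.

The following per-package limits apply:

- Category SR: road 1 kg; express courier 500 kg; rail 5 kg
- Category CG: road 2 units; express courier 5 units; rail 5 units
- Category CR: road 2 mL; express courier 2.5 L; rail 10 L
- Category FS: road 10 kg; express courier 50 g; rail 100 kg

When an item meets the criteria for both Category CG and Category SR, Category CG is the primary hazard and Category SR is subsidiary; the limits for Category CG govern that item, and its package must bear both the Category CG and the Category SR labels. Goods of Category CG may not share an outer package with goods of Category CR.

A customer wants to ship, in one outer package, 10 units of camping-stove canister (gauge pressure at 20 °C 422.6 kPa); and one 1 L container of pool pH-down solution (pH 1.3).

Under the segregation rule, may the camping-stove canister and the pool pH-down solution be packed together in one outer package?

Gauge pressure at 20 °C 422.6 kPa meets the Category CG criterion (Compressed Gas), so the camping-stove canister is Category CG.
Pool pH-down solution: pH 1.3 ≤ 2.5 → Category CR (Corrosive).
Category CG and Category CR may not share an outer package.

No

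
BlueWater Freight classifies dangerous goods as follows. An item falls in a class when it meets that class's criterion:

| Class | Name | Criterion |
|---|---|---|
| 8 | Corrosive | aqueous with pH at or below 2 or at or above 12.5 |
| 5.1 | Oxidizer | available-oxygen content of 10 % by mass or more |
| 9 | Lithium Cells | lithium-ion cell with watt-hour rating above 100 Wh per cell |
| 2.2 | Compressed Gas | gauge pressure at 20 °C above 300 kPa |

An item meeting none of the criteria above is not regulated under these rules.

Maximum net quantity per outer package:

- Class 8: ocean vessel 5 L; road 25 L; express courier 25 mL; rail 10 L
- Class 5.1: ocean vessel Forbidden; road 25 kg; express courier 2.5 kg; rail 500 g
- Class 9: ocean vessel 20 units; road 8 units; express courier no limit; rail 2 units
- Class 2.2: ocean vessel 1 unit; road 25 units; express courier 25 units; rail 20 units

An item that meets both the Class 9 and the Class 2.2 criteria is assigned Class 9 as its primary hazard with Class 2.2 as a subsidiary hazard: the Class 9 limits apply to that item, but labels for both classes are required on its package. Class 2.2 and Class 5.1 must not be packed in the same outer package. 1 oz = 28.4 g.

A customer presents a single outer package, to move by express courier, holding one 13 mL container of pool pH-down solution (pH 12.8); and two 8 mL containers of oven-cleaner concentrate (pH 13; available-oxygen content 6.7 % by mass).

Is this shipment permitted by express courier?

pH 12.8 meets the Class 8 criterion (Corrosive), so the pool pH-down solution is Class 8.
Oven-cleaner concentrate: pH 13 ≥ 12.5 → Class 8 (Corrosive).
Class 8 net quantity: 13 mL + (two 8 mL containers = 16 mL) = 29 mL.
29 mL exceeds the express courier limit of 25 mL for Class 8.

No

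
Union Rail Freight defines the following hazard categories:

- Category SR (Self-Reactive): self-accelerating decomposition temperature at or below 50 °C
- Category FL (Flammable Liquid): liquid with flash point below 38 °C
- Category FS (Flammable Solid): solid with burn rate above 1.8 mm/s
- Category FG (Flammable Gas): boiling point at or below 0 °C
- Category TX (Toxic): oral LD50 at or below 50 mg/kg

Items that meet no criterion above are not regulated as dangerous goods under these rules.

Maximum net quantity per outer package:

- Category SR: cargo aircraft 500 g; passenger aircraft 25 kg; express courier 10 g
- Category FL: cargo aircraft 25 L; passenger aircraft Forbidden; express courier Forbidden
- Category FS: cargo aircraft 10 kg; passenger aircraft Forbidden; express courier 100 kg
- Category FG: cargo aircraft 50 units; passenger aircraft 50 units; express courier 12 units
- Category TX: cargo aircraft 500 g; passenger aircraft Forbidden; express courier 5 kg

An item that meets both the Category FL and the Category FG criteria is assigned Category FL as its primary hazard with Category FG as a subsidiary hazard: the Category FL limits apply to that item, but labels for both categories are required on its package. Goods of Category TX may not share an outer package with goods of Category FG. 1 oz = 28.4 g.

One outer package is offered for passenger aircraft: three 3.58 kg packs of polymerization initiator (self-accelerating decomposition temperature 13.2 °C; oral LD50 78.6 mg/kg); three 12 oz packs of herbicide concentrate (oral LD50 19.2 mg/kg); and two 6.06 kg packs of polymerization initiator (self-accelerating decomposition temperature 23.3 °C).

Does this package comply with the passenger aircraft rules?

No

Self-accelerating decomposition temperature 13.2 °C meets the Category SR criterion (Self-Reactive), so the polymerization initiator is Category SR.
With oral LD50 19.2 mg/kg (≤ 50 mg/kg), the herbicide concentrate falls in Category TX.
Polymerization initiator: self-accelerating decomposition temperature 23.3 °C ≤ 50 °C → Category SR (Self-Reactive).
Total Category SR: (three 3.58 kg packs = 10.74 kg) + (two 6.06 kg packs = 12.12 kg) = 22.86 kg.
22.86 kg is within the passenger aircraft limit of 25 kg for Category SR.
Category TX quantity: three 12 oz packs = 1022.4 g.
Category TX is Forbidden by passenger aircraft.
The segregation rule (Category TX with Category FG) does not apply to Category SR with Category TX.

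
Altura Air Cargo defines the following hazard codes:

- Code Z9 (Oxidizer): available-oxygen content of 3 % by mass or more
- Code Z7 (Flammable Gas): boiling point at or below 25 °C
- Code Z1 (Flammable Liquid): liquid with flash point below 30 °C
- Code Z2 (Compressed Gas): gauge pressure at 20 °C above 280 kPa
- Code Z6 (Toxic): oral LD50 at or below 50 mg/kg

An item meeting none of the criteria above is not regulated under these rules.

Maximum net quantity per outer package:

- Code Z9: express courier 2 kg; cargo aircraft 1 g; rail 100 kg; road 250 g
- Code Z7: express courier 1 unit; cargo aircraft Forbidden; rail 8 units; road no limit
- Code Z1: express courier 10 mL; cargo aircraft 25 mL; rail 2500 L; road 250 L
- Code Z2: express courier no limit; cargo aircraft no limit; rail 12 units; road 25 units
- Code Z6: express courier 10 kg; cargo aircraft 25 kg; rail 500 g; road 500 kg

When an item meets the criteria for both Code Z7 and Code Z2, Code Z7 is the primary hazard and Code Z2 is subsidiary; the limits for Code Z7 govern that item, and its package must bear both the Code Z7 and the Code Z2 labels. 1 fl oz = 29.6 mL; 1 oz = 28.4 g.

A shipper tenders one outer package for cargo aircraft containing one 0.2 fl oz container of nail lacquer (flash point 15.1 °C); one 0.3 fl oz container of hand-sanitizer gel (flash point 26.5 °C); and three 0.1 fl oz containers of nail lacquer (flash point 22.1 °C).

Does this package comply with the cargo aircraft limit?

Yes

Nail lacquer: flash point 15.1 °C < 30 °C → Code Z1 (Flammable Liquid).
Flash point 26.5 °C meets the Code Z1 criterion (Flammable Liquid), so the hand-sanitizer gel is Code Z1.
With flash point 22.1 °C (< 30 °C), the nail lacquer falls in Code Z1.
Total Code Z1: (one 0.2 fl oz container = 5.92 mL) + (one 0.3 fl oz container = 8.88 mL) + (three 0.1 fl oz containers = 8.88 mL) = 23.68 mL.
That is within the Code Z1 cargo aircraft limit of 25 mL.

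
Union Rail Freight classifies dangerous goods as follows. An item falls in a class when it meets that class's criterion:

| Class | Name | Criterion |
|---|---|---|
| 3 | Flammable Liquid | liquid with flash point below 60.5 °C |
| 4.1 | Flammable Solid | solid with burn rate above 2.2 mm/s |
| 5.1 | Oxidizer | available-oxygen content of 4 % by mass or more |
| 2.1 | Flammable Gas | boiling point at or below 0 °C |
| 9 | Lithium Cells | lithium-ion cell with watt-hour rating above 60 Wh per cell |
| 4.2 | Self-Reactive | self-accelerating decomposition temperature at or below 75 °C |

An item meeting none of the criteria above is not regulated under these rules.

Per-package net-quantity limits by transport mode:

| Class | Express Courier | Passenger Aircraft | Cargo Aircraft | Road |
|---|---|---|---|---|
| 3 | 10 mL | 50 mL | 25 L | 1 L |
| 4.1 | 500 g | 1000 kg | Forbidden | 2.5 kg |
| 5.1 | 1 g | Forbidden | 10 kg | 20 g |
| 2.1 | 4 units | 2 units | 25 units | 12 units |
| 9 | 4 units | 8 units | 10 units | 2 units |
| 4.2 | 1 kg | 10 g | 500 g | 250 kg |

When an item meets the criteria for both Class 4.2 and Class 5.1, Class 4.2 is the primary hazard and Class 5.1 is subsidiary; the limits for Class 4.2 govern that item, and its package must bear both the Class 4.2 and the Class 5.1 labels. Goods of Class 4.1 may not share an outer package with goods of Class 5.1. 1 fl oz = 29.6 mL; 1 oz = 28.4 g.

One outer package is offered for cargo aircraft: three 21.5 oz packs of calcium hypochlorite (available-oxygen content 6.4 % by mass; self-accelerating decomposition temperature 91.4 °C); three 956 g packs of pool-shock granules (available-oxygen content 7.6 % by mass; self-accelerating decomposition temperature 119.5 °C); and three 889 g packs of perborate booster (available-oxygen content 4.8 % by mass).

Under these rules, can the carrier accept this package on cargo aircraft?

Available-oxygen content 6.4 % by mass meets the Class 5.1 criterion (Oxidizer), so the calcium hypochlorite is Class 5.1.
With available-oxygen content 7.6 % by mass (≥ 4 % by mass), the pool-shock granules fall in Class 5.1.
Available-oxygen content 4.8 % by mass meets the Class 5.1 criterion (Oxidizer), so the perborate booster is Class 5.1.
Total Class 5.1: (three 21.5 oz packs = 1831.8 g) + (three 956 g packs = 2.868 kg) + (three 889 g packs = 2.667 kg) = 7366.8 g.
7366.8 g is within the cargo aircraft limit of 10 kg for Class 5.1.

Yes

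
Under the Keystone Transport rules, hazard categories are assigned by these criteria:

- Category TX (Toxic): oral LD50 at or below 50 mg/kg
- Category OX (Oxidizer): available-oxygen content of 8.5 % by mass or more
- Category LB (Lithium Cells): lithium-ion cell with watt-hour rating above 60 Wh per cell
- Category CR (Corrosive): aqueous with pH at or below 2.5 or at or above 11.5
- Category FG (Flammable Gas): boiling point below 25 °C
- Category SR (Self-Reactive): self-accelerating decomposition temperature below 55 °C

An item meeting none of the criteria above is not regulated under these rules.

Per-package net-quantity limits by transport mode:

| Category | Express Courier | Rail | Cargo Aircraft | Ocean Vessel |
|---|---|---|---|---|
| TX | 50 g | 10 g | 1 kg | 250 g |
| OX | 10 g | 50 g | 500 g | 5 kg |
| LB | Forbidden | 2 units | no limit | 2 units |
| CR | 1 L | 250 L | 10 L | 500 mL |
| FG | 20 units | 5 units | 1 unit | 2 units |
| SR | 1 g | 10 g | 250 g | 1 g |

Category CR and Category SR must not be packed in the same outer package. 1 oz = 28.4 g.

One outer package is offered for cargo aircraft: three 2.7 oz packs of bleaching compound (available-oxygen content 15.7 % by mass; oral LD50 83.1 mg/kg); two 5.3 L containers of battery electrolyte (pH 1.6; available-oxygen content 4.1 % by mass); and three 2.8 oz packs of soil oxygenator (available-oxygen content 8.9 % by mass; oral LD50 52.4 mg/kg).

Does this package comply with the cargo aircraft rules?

Bleaching compound: available-oxygen content 15.7 % by mass ≥ 8.5 % by mass → Category OX (Oxidizer).
Battery electrolyte: pH 1.6 ≤ 2.5 → Category CR (Corrosive).
Available-oxygen content 8.9 % by mass meets the Category OX criterion (Oxidizer), so the soil oxygenator is Category OX.
Total Category OX: (three 2.7 oz packs = 230.04 g) + (three 2.8 oz packs = 238.56 g) = 468.6 g.
That is within the Category OX cargo aircraft limit of 500 g.
Category CR quantity: two 5.3 L containers = 10.6 L.
That exceeds the Category CR cargo aircraft limit of 10 L.
The segregation rule (Category CR with Category SR) does not apply to Category OX with Category CR.

No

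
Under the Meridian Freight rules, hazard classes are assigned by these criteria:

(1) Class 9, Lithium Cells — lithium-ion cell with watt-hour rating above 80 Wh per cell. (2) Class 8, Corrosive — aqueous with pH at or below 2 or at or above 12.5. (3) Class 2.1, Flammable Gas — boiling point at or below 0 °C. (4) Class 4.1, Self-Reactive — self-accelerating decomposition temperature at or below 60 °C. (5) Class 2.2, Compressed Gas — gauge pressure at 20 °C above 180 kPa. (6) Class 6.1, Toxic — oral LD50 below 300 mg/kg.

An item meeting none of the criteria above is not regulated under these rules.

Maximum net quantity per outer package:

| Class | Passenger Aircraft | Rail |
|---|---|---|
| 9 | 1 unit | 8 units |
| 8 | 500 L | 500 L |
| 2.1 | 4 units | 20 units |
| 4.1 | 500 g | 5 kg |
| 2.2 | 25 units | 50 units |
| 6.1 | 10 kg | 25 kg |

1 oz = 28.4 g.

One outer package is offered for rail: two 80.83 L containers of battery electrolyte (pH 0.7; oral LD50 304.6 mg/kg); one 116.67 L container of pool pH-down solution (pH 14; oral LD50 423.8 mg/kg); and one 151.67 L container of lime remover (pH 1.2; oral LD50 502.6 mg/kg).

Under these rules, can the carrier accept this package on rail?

Yes

With pH 0.7 (≤ 2), the battery electrolyte falls in Class 8.
pH 14 meets the Class 8 criterion (Corrosive), so the pool pH-down solution is Class 8.
With pH 1.2 (≤ 2), the lime remover falls in Class 8.
Total Class 8: (two 80.83 L containers = 161.66 L) + 116.67 L + 151.67 L = 430 L.
That is within the Class 8 rail limit of 500 L.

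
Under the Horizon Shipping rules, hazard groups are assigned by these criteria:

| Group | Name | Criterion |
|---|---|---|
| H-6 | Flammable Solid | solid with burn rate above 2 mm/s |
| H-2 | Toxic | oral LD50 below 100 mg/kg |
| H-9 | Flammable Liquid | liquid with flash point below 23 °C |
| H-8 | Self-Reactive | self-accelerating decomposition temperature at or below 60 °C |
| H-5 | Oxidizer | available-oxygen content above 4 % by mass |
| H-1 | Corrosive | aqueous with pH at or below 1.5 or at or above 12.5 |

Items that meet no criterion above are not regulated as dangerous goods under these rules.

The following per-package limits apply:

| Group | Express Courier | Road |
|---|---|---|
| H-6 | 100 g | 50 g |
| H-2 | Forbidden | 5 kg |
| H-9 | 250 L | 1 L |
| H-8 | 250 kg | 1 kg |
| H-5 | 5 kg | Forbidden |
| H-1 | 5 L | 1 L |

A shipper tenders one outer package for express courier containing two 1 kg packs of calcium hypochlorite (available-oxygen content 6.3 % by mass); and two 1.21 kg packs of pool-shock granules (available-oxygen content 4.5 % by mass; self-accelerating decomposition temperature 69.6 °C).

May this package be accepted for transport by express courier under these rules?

Calcium hypochlorite: available-oxygen content 6.3 % by mass > 4 % by mass → Group H-5 (Oxidizer).
The pool-shock granules have available-oxygen content 4.5 % by mass, which is > 4 % by mass, so they are Group H-5 (Oxidizer).
Total Group H-5: (two 1 kg packs = 2 kg) + (two 1.21 kg packs = 2.42 kg) = 4.42 kg.
That is within the Group H-5 express courier limit of 5 kg.

Yes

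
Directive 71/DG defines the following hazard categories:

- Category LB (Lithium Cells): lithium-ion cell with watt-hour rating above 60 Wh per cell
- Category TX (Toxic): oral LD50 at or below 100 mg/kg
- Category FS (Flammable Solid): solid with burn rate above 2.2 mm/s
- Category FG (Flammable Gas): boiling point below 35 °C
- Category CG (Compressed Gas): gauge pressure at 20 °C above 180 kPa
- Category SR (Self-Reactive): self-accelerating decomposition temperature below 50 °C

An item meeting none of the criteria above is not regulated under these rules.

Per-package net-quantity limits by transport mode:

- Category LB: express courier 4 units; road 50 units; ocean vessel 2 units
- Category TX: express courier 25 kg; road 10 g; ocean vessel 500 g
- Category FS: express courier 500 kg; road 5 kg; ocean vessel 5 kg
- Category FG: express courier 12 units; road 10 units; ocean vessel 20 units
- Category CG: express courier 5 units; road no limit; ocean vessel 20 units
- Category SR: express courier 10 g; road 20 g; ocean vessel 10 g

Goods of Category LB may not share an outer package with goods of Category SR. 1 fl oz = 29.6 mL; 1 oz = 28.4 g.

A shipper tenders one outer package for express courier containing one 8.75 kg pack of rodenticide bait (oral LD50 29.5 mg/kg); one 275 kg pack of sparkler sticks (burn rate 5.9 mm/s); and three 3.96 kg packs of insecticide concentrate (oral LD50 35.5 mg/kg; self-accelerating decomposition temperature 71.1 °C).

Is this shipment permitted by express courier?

Yes

Oral LD50 29.5 mg/kg meets the Category TX criterion (Toxic), so the rodenticide bait is Category TX.
Burn rate 5.9 mm/s meets the Category FS criterion (Flammable Solid), so the sparkler sticks are Category FS.
Oral LD50 35.5 mg/kg meets the Category TX criterion (Toxic), so the insecticide concentrate is Category TX.
Total Category TX: 8.75 kg + (three 3.96 kg packs = 11.88 kg) = 20.63 kg.
20.63 kg ≤ 25 kg (express courier limit, Category TX) — within limit.
Category FS quantity: 275 kg.
That is within the Category FS express courier limit of 500 kg.
The segregation rule (Category LB with Category SR) does not apply to Category TX with Category FS.
Every hazard category is within its express courier limit and no segregation rule is violated.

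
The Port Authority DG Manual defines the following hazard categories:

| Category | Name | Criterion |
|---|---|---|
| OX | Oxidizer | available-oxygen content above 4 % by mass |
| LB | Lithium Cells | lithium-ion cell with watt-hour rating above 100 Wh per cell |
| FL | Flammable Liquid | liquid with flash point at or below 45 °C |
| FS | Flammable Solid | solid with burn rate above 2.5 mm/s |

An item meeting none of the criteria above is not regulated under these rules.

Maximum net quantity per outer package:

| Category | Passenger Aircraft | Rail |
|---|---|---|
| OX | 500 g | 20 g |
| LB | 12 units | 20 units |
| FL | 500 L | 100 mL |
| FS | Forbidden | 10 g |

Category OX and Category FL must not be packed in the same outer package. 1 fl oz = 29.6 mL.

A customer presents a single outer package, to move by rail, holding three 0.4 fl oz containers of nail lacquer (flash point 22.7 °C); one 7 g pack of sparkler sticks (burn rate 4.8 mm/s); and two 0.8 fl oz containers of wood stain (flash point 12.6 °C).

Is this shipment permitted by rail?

Yes

With flash point 22.7 °C (≤ 45 °C), the nail lacquer falls in Category FL.
Sparkler sticks: burn rate 4.8 mm/s > 2.5 mm/s → Category FS (Flammable Solid).
Wood stain: flash point 12.6 °C ≤ 45 °C → Category FL (Flammable Liquid).
Category FL net quantity: (three 0.4 fl oz containers = 35.52 mL) + (two 0.8 fl oz containers = 47.36 mL) = 82.88 mL.
82.88 mL is within the rail limit of 100 mL for Category FL.
Category FS quantity: 7 g.
7 g is within the rail limit of 10 g for Category FS.
The segregation rule (Category OX with Category FL) does not apply to Category FL with Category FS.
Every hazard category is within its rail limit and no segregation rule is violated.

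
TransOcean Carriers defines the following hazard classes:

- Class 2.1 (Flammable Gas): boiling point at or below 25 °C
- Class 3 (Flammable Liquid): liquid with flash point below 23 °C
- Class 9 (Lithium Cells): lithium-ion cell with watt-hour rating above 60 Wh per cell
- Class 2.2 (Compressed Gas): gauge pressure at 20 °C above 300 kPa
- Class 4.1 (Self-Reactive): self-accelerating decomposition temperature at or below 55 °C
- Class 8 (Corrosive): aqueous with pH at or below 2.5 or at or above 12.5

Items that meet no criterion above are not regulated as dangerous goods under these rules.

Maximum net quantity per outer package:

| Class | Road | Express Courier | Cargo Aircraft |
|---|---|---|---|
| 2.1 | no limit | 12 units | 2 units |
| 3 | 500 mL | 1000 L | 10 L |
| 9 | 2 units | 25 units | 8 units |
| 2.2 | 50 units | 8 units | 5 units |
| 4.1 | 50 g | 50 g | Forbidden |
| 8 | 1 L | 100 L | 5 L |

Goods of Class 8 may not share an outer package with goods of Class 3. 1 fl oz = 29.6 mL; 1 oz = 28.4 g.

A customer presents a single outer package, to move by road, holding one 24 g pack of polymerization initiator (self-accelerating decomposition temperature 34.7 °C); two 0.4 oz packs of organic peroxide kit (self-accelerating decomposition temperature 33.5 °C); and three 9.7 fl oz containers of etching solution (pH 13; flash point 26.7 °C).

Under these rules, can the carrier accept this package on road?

The polymerization initiator has self-accelerating decomposition temperature 34.7 °C, which is ≤ 55 °C, so it is Class 4.1 (Self-Reactive).
Organic peroxide kit: self-accelerating decomposition temperature 33.5 °C ≤ 55 °C → Class 4.1 (Self-Reactive).
With pH 13 (≥ 12.5), the etching solution falls in Class 8.
Class 8 quantity: three 9.7 fl oz containers = 861.36 mL.
That is within the Class 8 road limit of 1 L.
Total Class 4.1: 24 g + (two 0.4 oz packs = 22.72 g) = 46.72 g.
46.72 g ≤ 50 g (road limit, Class 4.1) — within limit.
The segregation rule (Class 8 with Class 3) does not apply to Class 8 with Class 4.1.
Every hazard class is within its road limit and no segregation rule is violated.

Yes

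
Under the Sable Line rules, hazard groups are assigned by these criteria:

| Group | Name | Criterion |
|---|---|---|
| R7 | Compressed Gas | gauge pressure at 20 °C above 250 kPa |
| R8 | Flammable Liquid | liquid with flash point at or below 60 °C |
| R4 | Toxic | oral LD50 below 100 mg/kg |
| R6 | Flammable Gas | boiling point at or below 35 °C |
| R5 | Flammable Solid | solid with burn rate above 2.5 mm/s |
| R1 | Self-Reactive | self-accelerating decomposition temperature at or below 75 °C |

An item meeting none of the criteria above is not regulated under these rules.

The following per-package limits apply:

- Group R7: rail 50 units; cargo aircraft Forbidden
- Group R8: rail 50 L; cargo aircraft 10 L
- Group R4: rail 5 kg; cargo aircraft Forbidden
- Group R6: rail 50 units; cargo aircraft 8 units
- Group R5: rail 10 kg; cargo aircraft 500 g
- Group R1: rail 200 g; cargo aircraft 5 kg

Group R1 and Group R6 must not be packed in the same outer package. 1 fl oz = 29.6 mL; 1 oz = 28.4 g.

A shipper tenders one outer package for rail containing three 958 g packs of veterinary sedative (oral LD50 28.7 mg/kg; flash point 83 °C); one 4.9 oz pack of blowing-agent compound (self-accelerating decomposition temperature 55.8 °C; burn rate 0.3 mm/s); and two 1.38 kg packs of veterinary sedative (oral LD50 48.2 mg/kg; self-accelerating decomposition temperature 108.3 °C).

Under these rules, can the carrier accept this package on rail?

No

Veterinary sedative: oral LD50 28.7 mg/kg < 100 mg/kg → Group R4 (Toxic).
Self-accelerating decomposition temperature 55.8 °C meets the Group R1 criterion (Self-Reactive), so the blowing-agent compound is Group R1.
Oral LD50 48.2 mg/kg meets the Group R4 criterion (Toxic), so the veterinary sedative is Group R4.
Group R4 net quantity: (three 958 g packs = 2.874 kg) + (two 1.38 kg packs = 2.76 kg) = 5.634 kg.
5.634 kg > 5 kg (rail limit, Group R4) — over the limit.
Group R1 quantity: one 4.9 oz pack = 139.16 g.
That is within the Group R1 rail limit of 200 g.
The segregation rule (Group R1 with Group R6) does not apply to Group R4 with Group R1.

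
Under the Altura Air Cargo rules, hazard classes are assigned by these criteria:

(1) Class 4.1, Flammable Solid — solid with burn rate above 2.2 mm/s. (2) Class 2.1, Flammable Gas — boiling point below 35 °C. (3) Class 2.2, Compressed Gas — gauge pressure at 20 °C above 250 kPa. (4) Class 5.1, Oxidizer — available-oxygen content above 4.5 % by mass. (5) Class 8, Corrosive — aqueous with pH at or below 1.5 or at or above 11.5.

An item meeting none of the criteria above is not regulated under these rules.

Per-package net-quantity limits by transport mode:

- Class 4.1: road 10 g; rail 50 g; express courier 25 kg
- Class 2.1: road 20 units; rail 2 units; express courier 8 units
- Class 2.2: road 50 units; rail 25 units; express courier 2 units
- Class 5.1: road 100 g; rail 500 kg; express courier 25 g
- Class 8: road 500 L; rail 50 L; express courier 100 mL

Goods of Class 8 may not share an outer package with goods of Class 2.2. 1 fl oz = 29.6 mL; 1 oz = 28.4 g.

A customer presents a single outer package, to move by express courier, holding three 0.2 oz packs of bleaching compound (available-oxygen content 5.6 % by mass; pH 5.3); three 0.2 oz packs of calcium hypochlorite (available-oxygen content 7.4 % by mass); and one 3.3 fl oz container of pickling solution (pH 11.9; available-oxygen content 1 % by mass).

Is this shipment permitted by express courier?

With available-oxygen content 5.6 % by mass (> 4.5 % by mass), the bleaching compound falls in Class 5.1.
With available-oxygen content 7.4 % by mass (> 4.5 % by mass), the calcium hypochlorite falls in Class 5.1.
With pH 11.9 (≥ 11.5), the pickling solution falls in Class 8.
Class 5.1 net quantity: (three 0.2 oz packs = 17.04 g) + (three 0.2 oz packs = 17.04 g) = 34.08 g.
34.08 g > 25 g (express courier limit, Class 5.1) — over the limit.
Class 8 quantity: one 3.3 fl oz container = 97.68 mL.
97.68 mL is within the express courier limit of 100 mL for Class 8.
The segregation rule (Class 8 with Class 2.2) does not apply to Class 5.1 with Class 8.

No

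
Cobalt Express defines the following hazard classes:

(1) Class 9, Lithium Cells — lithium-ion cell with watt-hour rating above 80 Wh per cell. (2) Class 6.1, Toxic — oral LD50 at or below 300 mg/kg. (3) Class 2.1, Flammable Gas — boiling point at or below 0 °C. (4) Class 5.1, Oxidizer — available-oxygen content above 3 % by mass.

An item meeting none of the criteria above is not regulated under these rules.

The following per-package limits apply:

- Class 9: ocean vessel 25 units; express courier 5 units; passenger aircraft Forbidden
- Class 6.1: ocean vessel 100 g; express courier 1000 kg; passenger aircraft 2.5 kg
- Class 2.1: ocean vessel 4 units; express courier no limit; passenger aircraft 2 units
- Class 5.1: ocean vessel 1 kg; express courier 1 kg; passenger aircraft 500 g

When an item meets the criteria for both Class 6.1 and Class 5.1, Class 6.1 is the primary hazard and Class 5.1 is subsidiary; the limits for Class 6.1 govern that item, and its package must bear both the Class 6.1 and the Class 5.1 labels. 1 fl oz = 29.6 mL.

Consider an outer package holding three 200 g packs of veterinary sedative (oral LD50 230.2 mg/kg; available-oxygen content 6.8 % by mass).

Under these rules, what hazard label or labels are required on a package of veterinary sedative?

The veterinary sedative has oral LD50 230.2 mg/kg, which is ≤ 300 mg/kg, so it is Class 6.1 (Toxic).
Veterinary sedative: available-oxygen content 6.8 % by mass > 3 % by mass → Class 5.1 (Oxidizer).
By the precedence rule Class 6.1 is primary and Class 5.1 is subsidiary, and that rule requires both labels on the package.

Class 5.1 and 6.1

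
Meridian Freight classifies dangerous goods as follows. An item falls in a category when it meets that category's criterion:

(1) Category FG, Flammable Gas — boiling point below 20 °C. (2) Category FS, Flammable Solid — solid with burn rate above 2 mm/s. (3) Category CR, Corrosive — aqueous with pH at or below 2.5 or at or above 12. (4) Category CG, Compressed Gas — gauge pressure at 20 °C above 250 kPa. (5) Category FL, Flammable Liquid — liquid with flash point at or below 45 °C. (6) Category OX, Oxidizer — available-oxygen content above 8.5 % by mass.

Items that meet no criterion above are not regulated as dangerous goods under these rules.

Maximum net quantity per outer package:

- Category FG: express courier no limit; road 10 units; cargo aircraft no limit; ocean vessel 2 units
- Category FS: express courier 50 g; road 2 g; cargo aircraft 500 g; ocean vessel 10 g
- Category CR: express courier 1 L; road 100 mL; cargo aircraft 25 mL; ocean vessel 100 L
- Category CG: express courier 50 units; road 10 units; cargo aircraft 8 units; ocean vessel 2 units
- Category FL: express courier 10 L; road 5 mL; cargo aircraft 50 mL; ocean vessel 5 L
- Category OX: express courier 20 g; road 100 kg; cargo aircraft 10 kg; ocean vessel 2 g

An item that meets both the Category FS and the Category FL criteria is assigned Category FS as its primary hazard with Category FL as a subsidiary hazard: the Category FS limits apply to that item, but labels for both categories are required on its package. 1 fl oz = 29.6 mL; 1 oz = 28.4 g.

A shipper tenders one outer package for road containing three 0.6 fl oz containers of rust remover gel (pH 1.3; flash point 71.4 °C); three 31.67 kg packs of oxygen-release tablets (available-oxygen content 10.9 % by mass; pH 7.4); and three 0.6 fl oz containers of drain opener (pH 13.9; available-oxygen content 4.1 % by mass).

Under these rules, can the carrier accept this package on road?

No

With pH 1.3 (≤ 2.5), the rust remover gel falls in Category CR.
Oxygen-release tablets: available-oxygen content 10.9 % by mass > 8.5 % by mass → Category OX (Oxidizer).
pH 13.9 meets the Category CR criterion (Corrosive), so the drain opener is Category CR.
Total Category CR: (three 0.6 fl oz containers = 53.28 mL) + (three 0.6 fl oz containers = 53.28 mL) = 106.56 mL.
That exceeds the Category CR road limit of 100 mL.
Category OX quantity: three 31.67 kg packs = 95.01 kg.
That is within the Category OX road limit of 100 kg.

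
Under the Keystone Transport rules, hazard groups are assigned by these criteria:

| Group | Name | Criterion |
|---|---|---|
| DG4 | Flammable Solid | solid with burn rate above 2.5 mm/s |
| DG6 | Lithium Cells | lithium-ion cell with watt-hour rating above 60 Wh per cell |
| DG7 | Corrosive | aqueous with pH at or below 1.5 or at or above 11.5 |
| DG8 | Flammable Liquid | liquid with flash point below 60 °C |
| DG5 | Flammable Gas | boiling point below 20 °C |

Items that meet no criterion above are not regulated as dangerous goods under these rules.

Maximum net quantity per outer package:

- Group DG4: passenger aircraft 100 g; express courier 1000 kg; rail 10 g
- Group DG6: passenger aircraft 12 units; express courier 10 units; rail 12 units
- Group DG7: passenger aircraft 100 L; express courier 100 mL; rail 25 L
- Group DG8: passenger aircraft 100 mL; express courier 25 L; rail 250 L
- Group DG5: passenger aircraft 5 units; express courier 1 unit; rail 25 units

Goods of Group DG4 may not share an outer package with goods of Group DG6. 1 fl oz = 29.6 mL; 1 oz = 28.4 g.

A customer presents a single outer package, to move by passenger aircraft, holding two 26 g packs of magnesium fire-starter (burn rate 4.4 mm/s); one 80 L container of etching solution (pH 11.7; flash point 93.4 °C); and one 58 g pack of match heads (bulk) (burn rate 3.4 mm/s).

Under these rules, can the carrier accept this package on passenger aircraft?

No

Magnesium fire-starter: burn rate 4.4 mm/s > 2.5 mm/s → Group DG4 (Flammable Solid).
With pH 11.7 (≥ 11.5), the etching solution falls in Group DG7.
The match heads (bulk) have burn rate 3.4 mm/s, which is > 2.5 mm/s, so they are Group DG4 (Flammable Solid).
Group DG4 net quantity: (two 26 g packs = 52 g) + 58 g = 110 g.
That exceeds the Group DG4 passenger aircraft limit of 100 g.
Group DG7 quantity: 80 L.
That is within the Group DG7 passenger aircraft limit of 100 L.
The segregation rule (Group DG4 with Group DG6) does not apply to Group DG4 with Group DG7.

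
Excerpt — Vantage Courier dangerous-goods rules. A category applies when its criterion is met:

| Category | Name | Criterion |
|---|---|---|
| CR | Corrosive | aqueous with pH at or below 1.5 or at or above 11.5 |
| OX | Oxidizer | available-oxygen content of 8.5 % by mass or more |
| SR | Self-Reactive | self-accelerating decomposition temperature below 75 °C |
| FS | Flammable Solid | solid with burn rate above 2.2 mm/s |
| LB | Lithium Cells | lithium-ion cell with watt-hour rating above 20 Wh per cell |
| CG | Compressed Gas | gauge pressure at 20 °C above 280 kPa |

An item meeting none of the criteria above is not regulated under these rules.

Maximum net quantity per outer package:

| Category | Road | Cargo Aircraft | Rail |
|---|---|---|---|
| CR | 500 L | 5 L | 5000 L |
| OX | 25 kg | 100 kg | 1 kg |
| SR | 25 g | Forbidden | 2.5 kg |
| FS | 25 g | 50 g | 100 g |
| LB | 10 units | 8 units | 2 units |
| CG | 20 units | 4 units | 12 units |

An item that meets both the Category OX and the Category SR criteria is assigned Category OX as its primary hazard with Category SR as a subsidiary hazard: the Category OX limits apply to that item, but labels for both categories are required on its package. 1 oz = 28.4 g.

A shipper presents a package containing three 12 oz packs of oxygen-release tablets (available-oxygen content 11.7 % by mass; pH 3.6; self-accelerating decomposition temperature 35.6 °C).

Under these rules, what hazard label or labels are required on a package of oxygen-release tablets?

Category OX and SR

Available-oxygen content 11.7 % by mass meets the Category OX criterion (Oxidizer), so the oxygen-release tablets are Category OX.
With self-accelerating decomposition temperature 35.6 °C (< 75 °C), the oxygen-release tablets fall in Category SR.
By the precedence rule Category OX is primary and Category SR is subsidiary, and that rule requires both labels on the package.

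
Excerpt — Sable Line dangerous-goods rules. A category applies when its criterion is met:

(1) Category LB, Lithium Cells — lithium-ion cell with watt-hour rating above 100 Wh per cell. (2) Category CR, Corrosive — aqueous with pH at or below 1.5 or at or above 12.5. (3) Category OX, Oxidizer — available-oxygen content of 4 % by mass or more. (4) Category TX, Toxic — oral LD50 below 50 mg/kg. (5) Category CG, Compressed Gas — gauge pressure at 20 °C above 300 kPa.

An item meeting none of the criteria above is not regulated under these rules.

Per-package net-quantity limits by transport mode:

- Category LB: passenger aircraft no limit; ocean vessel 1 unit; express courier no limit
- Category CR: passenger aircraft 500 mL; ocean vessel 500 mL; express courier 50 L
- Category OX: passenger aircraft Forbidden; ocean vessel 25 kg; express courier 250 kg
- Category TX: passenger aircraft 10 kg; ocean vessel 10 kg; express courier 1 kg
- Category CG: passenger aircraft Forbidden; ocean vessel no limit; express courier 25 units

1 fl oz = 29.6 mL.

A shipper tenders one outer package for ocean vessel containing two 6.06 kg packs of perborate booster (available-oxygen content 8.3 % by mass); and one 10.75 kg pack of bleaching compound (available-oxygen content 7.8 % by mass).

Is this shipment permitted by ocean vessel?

Perborate booster: available-oxygen content 8.3 % by mass ≥ 4 % by mass → Category OX (Oxidizer).
The bleaching compound has available-oxygen content 7.8 % by mass, which is ≥ 4 % by mass, so it is Category OX (Oxidizer).
Category OX net quantity: (two 6.06 kg packs = 12.12 kg) + 10.75 kg = 22.87 kg.
22.87 kg ≤ 25 kg (ocean vessel limit, Category OX) — within limit.

Yes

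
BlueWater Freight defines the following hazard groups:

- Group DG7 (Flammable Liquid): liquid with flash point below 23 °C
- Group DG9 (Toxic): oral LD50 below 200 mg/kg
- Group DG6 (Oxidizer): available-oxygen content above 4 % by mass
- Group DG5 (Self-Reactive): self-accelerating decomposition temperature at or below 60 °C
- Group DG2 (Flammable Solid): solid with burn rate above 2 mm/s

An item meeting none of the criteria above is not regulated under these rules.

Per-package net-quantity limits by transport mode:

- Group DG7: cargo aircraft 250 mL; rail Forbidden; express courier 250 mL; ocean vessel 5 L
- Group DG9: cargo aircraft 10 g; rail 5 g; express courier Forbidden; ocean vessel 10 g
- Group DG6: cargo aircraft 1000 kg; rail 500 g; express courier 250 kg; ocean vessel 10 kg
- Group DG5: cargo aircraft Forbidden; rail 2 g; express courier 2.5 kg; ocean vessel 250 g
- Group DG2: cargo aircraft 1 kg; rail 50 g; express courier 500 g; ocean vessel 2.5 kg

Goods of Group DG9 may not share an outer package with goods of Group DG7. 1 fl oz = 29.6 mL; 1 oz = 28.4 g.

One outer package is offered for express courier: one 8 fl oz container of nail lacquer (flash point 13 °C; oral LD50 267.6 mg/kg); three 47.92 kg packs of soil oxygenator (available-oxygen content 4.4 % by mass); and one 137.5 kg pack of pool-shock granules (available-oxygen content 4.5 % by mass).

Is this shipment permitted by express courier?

Nail lacquer: flash point 13 °C < 23 °C → Group DG7 (Flammable Liquid).
With available-oxygen content 4.4 % by mass (> 4 % by mass), the soil oxygenator falls in Group DG6.
Pool-shock granules: available-oxygen content 4.5 % by mass > 4 % by mass → Group DG6 (Oxidizer).
Total Group DG6: (three 47.92 kg packs = 143.76 kg) + 137.5 kg = 281.26 kg.
281.26 kg exceeds the express courier limit of 250 kg for Group DG6.
Group DG7 quantity: one 8 fl oz container = 236.8 mL.
236.8 mL is within the express courier limit of 250 mL for Group DG7.
The segregation rule (Group DG9 with Group DG7) does not apply to Group DG6 with Group DG7.

No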